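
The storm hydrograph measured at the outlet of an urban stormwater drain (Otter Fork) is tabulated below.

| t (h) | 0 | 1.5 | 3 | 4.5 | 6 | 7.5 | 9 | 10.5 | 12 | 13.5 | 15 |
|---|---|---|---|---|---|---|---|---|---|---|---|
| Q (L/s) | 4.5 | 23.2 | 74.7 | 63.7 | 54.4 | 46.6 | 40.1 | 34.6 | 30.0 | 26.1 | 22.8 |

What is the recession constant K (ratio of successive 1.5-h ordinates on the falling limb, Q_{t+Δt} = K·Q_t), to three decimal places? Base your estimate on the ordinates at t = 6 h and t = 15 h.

Using the recession-limb readings at t = 6 h and t = 15 h: Q falls from 54.4 to 22.8 L/s over 6 intervals.
K = (Q₂/Q₁)^(1/6) = (22.8/54.4)^(1/6) = 0.865.

K ≈ 0.865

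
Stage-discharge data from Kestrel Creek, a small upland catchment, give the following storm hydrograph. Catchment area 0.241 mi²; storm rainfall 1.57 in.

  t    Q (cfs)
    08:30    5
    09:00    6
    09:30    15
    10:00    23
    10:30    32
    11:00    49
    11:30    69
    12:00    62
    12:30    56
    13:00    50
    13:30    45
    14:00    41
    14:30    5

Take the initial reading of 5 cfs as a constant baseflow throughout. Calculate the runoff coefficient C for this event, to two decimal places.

ΣQ_DR = 393.0 cfs; V = ΣQ_DR·Δt = 7.074 × 10^5 ft³.
Runoff depth d = V / A = 1.263 in.
C = d / P = 1.263 / 1.57 = 0.80.

C ≈ 0.80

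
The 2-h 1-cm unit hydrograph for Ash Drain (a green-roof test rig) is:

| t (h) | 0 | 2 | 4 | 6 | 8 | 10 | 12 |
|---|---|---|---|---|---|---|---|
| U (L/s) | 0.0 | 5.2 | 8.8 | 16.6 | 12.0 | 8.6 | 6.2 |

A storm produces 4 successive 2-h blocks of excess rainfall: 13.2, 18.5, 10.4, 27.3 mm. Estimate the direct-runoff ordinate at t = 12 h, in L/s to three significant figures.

Q ≈ 81.9 L/s

By discrete convolution, Q_j = Σ (P_i / 10 mm) · U_{j−i}.
At t = 12 h (j=6): Q = (13.2/10)·6.2 + (18.5/10)·8.6 + (10.4/10)·12.0 + (27.3/10)·16.6 = 81.9 L/s.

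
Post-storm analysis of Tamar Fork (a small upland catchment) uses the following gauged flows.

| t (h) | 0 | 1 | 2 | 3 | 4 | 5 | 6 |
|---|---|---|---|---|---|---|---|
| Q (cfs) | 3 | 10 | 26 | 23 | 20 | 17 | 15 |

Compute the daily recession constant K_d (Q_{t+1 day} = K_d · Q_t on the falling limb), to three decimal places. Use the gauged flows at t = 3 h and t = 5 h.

Between t = 3 h and t = 5 h the flow falls from 23 to 17 cfs over 2×1 h = 2 h.
Per-interval ratio K = (17/23)^(1/2) = 0.8597; K_d = K^(24/1) = 0.027.

K_d ≈ 0.027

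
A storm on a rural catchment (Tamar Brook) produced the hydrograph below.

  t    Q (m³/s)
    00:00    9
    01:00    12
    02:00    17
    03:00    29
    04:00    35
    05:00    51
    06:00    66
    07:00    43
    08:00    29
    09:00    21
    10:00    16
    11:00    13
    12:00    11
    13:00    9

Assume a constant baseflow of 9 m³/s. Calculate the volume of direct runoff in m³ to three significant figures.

Direct-runoff ordinates (Q − Q_b): 0.0, 3.0, 8.0, 20.0, 26.0, 42.0, 57.0, 34.0, 20.0, 12.0, 7.0, 4.0, 2.0, 0.0 m³/s.
ΣQ_DR = 235.0 m³/s.
With Δt = 1 h = 3600 s, V = ΣQ_DR · Δt = 235.0 × 3600 = 8.46 × 10^5 m³.

V ≈ 8.46 × 10^5 m³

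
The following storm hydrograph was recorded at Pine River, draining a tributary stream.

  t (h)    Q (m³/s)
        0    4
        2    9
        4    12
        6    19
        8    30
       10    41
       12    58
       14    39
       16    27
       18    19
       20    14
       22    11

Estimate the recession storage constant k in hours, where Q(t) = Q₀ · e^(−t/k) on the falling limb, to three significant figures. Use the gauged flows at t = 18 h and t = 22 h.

On the falling limb, Q drops from 19 to 11 m³/s between t = 18 h and t = 22 h (Δt = 4 h).
k = −Δt / ln(Q₂/Q₁) = −4 / ln(11/19) = 7.32 h.

k ≈ 7.32 h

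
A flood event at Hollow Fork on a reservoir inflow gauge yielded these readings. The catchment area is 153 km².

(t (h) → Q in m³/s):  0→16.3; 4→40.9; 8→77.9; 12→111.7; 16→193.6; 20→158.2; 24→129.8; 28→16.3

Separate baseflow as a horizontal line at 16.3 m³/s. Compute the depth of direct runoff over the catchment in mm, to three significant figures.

d ≈ 57.8 mm

Direct runoff: 0.0, 24.6, 61.6, 95.4, 177.3, 141.9, 113.5, 0.0 m³/s; ΣQ_DR = 614.3 m³/s.
V = ΣQ_DR · Δt = 614.3 × 14400 s = 8.846 × 10^6 m³.
Over A = 153 km², depth = V / A = 57.8 mm.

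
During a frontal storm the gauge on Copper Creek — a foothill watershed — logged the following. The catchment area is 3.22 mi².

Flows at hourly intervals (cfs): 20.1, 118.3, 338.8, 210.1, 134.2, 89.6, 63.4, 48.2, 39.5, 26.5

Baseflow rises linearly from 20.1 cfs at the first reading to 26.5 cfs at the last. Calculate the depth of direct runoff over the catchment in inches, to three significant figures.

Direct runoff: 0.00, 97.49, 317.28, 187.87, 111.26, 65.94, 39.03, 23.12, 13.71, 0.00 cfs; ΣQ_DR = 855.7 cfs.
V = ΣQ_DR · Δt = 855.7 × 3600 s = 3.081 × 10^6 ft³.
Over A = 3.22 mi², depth = V / A = 0.412 in.

d ≈ 0.412 in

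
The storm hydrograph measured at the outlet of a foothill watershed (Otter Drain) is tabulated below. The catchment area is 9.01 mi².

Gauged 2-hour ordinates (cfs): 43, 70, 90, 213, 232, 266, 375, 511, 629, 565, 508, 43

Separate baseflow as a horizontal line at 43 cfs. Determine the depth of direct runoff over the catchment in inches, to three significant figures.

d ≈ 1.04 in

Direct runoff: 0.0, 27.0, 47.0, 170.0, 189.0, 223.0, 332.0, 468.0, 586.0, 522.0, 465.0, 0.0 cfs; ΣQ_DR = 3029 cfs.
V = ΣQ_DR · Δt = 3029 × 7200 s = 2.181 × 10^7 ft³.
Over A = 9.01 mi², depth = V / A = 1.04 in.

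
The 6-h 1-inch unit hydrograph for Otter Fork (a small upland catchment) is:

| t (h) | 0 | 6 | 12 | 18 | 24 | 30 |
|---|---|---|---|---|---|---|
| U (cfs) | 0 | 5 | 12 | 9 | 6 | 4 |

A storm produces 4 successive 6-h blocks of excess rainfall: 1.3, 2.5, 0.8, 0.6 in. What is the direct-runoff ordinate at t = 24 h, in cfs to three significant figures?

By discrete convolution, Q_j = Σ (P_i / 1 in) · U_{j−i}.
At t = 24 h (j=4): Q = (1.3/1)·6 + (2.5/1)·9 + (0.8/1)·12 + (0.6/1)·5 = 42.9 cfs.

Q ≈ 42.9 cfs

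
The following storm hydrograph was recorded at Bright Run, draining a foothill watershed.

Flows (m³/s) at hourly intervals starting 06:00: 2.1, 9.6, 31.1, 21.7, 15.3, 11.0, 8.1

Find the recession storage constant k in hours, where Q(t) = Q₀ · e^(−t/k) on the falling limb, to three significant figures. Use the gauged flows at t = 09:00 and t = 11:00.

On the falling limb, Q drops from 21.7 to 11.0 m³/s between t = 09:00 and t = 11:00 (Δt = 2 h).
k = −Δt / ln(Q₂/Q₁) = −2 / ln(11.0/21.7) = 2.94 h.

k ≈ 2.94 h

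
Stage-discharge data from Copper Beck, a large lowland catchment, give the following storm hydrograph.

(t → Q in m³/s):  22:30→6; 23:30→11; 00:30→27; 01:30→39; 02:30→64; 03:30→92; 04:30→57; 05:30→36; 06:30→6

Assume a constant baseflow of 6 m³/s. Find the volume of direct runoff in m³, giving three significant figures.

V ≈ 1.02 × 10^6 m³

Direct-runoff ordinates (Q − Q_b): 0.0, 5.0, 21.0, 33.0, 58.0, 86.0, 51.0, 30.0, 0.0 m³/s.
ΣQ_DR = 284.0 m³/s.
With Δt = 1 h = 3600 s, V = ΣQ_DR · Δt = 284.0 × 3600 = 1.02 × 10^6 m³.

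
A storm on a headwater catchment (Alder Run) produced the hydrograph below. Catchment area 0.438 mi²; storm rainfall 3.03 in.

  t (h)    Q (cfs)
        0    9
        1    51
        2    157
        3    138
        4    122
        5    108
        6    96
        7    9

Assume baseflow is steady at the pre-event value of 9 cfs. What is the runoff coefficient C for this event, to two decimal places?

C ≈ 0.72

ΣQ_DR = 618.0 cfs; V = ΣQ_DR·Δt = 2.225 × 10^6 ft³.
Runoff depth d = V / A = 2.186 in.
C = d / P = 2.186 / 3.03 = 0.72.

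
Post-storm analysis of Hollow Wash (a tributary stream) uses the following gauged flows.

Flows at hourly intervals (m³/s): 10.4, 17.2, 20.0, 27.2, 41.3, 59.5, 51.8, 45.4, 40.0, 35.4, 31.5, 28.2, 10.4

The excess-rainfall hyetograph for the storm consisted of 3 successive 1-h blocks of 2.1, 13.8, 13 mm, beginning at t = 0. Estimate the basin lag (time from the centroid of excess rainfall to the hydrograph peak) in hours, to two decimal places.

Centroid of excess rainfall: t_c = Σ P_i·t̄_i / ΣP_i = 1.8772 h (block centres at 0.5, 1.5, 2.5 h).
Hydrograph peak occurs at t = 5 h, so basin lag t_L = 5 − 1.8772 = 3.12 h.

t_L ≈ 3.12 h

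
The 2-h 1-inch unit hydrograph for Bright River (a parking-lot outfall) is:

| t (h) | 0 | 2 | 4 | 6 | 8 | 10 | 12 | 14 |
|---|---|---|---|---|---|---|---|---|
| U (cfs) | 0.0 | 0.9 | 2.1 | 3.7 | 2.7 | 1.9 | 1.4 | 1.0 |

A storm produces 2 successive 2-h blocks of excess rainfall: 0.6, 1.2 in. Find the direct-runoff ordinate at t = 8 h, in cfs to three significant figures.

By discrete convolution, Q_j = Σ (P_i / 1 in) · U_{j−i}.
At t = 8 h (j=4): Q = (0.6/1)·2.7 + (1.2/1)·3.7 = 6.06 cfs.

Q ≈ 6.06 cfs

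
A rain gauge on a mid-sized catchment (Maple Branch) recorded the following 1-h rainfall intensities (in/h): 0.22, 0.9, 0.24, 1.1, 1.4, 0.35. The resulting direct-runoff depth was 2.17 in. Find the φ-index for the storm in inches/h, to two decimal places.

Only the 3 blocks with intensity above φ contribute runoff: 0.9, 1.1, 1.4 in/h.
Σ(I−φ)·Δt = d  ⇒  (0.9+1.1+1.4 − 3φ)·1 = 2.17
φ = (3.400 − 2.17/1) / 3 = 0.41 in/h.

φ ≈ 0.41 in/h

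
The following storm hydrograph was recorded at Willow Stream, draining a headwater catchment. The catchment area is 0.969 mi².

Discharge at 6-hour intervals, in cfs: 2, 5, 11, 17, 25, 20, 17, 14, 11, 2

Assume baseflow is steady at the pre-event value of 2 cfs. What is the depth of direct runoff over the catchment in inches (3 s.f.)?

Direct runoff: 0.0, 3.0, 9.0, 15.0, 23.0, 18.0, 15.0, 12.0, 9.0, 0.0 cfs; ΣQ_DR = 104.0 cfs.
V = ΣQ_DR · Δt = 104.0 × 21600 s = 2.246 × 10^6 ft³.
Over A = 0.969 mi², depth = V / A = 0.998 in.

d ≈ 0.998 in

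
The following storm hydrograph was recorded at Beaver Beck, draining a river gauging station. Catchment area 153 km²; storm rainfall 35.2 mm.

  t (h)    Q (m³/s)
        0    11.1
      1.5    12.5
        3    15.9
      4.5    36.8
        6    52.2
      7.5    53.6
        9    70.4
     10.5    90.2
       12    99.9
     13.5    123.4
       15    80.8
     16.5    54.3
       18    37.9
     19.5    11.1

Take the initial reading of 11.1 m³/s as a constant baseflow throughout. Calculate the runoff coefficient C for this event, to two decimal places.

ΣQ_DR = 594.7 m³/s; V = ΣQ_DR·Δt = 3.211 × 10^6 m³.
Runoff depth d = V / A = 20.99 mm.
C = d / P = 20.99 / 35.2 = 0.60.

C ≈ 0.60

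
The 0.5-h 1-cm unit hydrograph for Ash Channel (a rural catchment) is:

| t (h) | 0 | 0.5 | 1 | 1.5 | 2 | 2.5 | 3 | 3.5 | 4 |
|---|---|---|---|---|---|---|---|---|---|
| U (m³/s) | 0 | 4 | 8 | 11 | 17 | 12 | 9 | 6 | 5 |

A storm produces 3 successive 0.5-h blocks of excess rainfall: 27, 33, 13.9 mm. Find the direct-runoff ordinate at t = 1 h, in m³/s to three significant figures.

Q ≈ 34.8 m³/s

By discrete convolution, Q_j = Σ (P_i / 10 mm) · U_{j−i}.
At t = 1 h (j=2): Q = (27/10)·8 + (33/10)·4 + (13.9/10)·0 = 34.8 m³/s.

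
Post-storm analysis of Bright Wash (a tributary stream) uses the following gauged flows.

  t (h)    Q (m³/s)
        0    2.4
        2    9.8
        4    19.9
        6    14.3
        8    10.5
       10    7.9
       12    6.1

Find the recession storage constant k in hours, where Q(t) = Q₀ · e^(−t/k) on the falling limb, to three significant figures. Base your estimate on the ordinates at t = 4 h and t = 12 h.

On the falling limb, Q drops from 19.9 to 6.1 m³/s between t = 4 h and t = 12 h (Δt = 8 h).
k = −Δt / ln(Q₂/Q₁) = −8 / ln(6.1/19.9) = 6.77 h.

k ≈ 6.77 h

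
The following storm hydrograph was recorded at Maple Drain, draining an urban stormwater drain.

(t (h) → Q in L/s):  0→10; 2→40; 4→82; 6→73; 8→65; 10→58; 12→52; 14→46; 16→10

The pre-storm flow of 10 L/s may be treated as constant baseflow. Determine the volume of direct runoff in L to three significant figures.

Direct-runoff ordinates (Q − Q_b): 0.0, 30.0, 72.0, 63.0, 55.0, 48.0, 42.0, 36.0, 0.0 L/s.
ΣQ_DR = 346.0 L/s.
With Δt = 2 h = 7200 s, V = ΣQ_DR · Δt = 346.0 × 7200 = 2.49 × 10^6 L.

V ≈ 2.49 × 10^6 L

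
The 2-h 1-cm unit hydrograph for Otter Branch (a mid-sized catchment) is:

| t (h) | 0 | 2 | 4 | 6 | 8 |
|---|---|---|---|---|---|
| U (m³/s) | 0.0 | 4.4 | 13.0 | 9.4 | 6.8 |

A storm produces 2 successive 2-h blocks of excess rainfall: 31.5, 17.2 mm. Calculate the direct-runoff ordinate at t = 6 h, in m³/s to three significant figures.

Q ≈ 52.0 m³/s

By discrete convolution, Q_j = Σ (P_i / 10 mm) · U_{j−i}.
At t = 6 h (j=3): Q = (31.5/10)·9.4 + (17.2/10)·13.0 = 52.0 m³/s.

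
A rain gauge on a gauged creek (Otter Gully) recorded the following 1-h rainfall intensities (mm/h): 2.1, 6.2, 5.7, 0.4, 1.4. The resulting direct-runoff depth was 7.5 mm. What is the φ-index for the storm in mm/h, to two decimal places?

Only the 2 blocks with intensity above φ contribute runoff: 6.2, 5.7 mm/h.
Σ(I−φ)·Δt = d  ⇒  (6.2+5.7 − 2φ)·1 = 7.5
φ = (11.90 − 7.5/1) / 2 = 2.20 mm/h.

φ ≈ 2.20 mm/h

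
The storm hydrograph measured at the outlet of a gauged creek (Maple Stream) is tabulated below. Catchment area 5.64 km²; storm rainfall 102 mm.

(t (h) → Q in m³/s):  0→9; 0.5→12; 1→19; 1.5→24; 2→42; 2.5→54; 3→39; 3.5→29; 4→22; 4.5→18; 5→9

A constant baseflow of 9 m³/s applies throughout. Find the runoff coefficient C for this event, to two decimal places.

C ≈ 0.56

ΣQ_DR = 178.0 m³/s; V = ΣQ_DR·Δt = 3.204 × 10^5 m³.
Runoff depth d = V / A = 56.81 mm.
C = d / P = 56.81 / 102 = 0.56.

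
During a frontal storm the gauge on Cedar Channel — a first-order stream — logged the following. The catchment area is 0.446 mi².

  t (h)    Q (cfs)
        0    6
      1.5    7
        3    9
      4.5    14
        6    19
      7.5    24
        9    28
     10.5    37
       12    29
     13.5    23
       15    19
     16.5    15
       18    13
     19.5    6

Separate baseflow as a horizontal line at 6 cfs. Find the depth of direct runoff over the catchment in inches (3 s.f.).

d ≈ 0.860 in

Direct runoff: 0.0, 1.0, 3.0, 8.0, 13.0, 18.0, 22.0, 31.0, 23.0, 17.0, 13.0, 9.0, 7.0, 0.0 cfs; ΣQ_DR = 165.0 cfs.
V = ΣQ_DR · Δt = 165.0 × 5400 s = 8.910 × 10^5 ft³.
Over A = 0.446 mi², depth = V / A = 0.860 in.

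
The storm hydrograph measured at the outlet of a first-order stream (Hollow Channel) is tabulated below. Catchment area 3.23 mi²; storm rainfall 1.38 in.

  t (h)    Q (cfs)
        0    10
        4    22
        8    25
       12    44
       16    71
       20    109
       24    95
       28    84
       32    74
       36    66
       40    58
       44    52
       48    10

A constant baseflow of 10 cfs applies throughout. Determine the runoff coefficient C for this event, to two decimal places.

C ≈ 0.82

ΣQ_DR = 590.0 cfs; V = ΣQ_DR·Δt = 8.496 × 10^6 ft³.
Runoff depth d = V / A = 1.132 in.
C = d / P = 1.132 / 1.38 = 0.82.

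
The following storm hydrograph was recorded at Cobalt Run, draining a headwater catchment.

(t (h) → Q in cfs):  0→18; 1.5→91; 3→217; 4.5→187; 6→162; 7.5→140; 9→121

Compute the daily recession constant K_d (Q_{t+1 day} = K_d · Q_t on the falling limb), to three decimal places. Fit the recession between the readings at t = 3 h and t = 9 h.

K_d ≈ 0.097

Between t = 3 h and t = 9 h the flow falls from 217 to 121 cfs over 4×1.5 h = 6 h.
Per-interval ratio K = (121/217)^(1/4) = 0.8641; K_d = K^(24/1.5) = 0.097.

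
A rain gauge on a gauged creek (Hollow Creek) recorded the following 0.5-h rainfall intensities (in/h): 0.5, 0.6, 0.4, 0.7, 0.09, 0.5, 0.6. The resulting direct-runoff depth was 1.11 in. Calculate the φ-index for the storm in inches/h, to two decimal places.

Only the 6 blocks with intensity above φ contribute runoff: 0.5, 0.6, 0.4, 0.7, 0.5, 0.6 in/h.
Σ(I−φ)·Δt = d  ⇒  (0.5+0.6+0.4+0.7+0.5+0.6 − 6φ)·0.5 = 1.11
φ = (3.300 − 1.11/0.5) / 6 = 0.18 in/h.

φ ≈ 0.18 in/h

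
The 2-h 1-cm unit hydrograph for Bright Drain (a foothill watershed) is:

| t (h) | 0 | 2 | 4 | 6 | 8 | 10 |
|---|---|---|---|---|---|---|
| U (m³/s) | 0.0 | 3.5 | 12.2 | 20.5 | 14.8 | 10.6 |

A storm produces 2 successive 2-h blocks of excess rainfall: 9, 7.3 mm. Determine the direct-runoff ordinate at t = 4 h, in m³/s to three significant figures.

By discrete convolution, Q_j = Σ (P_i / 10 mm) · U_{j−i}.
At t = 4 h (j=2): Q = (9/10)·12.2 + (7.3/10)·3.5 = 13.5 m³/s.

Q ≈ 13.5 m³/s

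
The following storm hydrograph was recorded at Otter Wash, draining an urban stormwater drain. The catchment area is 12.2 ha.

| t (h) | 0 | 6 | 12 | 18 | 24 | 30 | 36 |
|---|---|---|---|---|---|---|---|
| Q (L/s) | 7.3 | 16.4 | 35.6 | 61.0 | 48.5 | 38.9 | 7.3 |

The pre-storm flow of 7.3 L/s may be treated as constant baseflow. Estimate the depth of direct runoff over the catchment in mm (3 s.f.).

d ≈ 29.0 mm

Direct runoff: 0.0, 9.1, 28.3, 53.7, 41.2, 31.6, 0.0 L/s; ΣQ_DR = 163.9 L/s.
V = ΣQ_DR · Δt = 163.9 × 21600 s = 3.540 × 10^6 L.
Over A = 12.2 ha, depth = V / A = 29.0 mm.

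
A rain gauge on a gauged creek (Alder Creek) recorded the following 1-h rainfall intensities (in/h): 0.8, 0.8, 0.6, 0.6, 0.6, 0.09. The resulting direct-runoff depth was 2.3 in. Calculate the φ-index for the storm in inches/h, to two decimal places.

Only the 5 blocks with intensity above φ contribute runoff: 0.8, 0.8, 0.6, 0.6, 0.6 in/h.
Σ(I−φ)·Δt = d  ⇒  (0.8+0.8+0.6+0.6+0.6 − 5φ)·1 = 2.3
φ = (3.400 − 2.3/1) / 5 = 0.22 in/h.

φ ≈ 0.22 in/h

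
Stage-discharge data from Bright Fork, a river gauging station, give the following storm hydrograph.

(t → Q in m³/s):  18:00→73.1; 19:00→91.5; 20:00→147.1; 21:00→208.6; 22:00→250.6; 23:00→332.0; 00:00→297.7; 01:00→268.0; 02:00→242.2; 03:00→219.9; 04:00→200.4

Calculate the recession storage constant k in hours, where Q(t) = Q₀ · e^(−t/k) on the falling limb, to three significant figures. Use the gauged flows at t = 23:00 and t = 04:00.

k ≈ 9.90 h

On the falling limb, Q drops from 332.0 to 200.4 m³/s between t = 23:00 and t = 04:00 (Δt = 5 h).
k = −Δt / ln(Q₂/Q₁) = −5 / ln(200.4/332.0) = 9.90 h.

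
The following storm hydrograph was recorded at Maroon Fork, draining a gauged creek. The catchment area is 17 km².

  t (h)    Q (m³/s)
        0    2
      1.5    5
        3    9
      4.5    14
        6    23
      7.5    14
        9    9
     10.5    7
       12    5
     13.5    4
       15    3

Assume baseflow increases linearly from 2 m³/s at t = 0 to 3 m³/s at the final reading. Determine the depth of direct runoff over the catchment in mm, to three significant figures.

Direct runoff: 0.00, 2.90, 6.80, 11.70, 20.60, 11.50, 6.40, 4.30, 2.20, 1.10, 0.00 m³/s; ΣQ_DR = 67.50 m³/s.
V = ΣQ_DR · Δt = 67.50 × 5400 s = 3.645 × 10^5 m³.
Over A = 17 km², depth = V / A = 21.4 mm.

d ≈ 21.4 mm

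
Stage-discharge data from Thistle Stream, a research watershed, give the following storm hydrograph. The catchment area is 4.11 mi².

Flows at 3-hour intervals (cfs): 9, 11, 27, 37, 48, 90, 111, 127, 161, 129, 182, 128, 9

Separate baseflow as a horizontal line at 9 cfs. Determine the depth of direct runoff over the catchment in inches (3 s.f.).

Direct runoff: 0.0, 2.0, 18.0, 28.0, 39.0, 81.0, 102.0, 118.0, 152.0, 120.0, 173.0, 119.0, 0.0 cfs; ΣQ_DR = 952.0 cfs.
V = ΣQ_DR · Δt = 952.0 × 10800 s = 1.028 × 10^7 ft³.
Over A = 4.11 mi², depth = V / A = 1.08 in.

d ≈ 1.08 in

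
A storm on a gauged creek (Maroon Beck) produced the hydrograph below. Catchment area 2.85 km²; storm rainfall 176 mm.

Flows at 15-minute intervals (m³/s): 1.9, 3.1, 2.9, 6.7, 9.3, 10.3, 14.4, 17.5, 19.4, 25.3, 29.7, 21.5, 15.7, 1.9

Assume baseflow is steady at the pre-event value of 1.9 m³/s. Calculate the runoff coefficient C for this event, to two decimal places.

C ≈ 0.27

ΣQ_DR = 153.0 m³/s; V = ΣQ_DR·Δt = 1.377 × 10^5 m³.
Runoff depth d = V / A = 48.32 mm.
C = d / P = 48.32 / 176 = 0.27.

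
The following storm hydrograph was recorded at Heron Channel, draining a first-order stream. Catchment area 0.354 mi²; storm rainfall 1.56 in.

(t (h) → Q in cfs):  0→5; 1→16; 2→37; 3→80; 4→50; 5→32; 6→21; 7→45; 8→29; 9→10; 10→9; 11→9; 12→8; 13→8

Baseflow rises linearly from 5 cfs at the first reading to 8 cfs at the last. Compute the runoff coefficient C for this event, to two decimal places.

C ≈ 0.75

ΣQ_DR = 268.0 cfs; V = ΣQ_DR·Δt = 9.648 × 10^5 ft³.
Runoff depth d = V / A = 1.173 in.
C = d / P = 1.173 / 1.56 = 0.75.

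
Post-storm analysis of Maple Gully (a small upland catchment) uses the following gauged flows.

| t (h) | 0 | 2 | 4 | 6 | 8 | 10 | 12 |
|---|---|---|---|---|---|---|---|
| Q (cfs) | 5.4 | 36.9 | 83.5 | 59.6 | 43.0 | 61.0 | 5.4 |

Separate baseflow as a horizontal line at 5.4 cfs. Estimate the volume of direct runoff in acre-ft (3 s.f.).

Direct-runoff ordinates (Q − Q_b): 0.0, 31.5, 78.1, 54.2, 37.6, 55.6, 0.0 cfs.
ΣQ_DR = 257.0 cfs.
With Δt = 2 h = 7200 s, V = ΣQ_DR · Δt = 257.0 × 7200 = 1.85 × 10^6 ft³ = 42.5 acre-ft.

V ≈ 42.5 acre-ft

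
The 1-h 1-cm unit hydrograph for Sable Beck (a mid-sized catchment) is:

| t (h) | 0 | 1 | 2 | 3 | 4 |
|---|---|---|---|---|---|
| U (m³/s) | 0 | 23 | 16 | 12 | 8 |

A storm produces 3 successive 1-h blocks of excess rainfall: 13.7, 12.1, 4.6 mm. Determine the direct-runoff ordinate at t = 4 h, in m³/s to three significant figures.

By discrete convolution, Q_j = Σ (P_i / 10 mm) · U_{j−i}.
At t = 4 h (j=4): Q = (13.7/10)·8 + (12.1/10)·12 + (4.6/10)·16 = 32.8 m³/s.

Q ≈ 32.8 m³/s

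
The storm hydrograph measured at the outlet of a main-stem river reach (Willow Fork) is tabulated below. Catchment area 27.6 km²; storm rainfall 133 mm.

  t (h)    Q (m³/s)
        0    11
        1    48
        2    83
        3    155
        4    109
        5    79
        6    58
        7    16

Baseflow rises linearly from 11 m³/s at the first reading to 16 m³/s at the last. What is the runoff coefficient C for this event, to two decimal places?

ΣQ_DR = 451.0 m³/s; V = ΣQ_DR·Δt = 1.624 × 10^6 m³.
Runoff depth d = V / A = 58.83 mm.
C = d / P = 58.83 / 133 = 0.44.

C ≈ 0.44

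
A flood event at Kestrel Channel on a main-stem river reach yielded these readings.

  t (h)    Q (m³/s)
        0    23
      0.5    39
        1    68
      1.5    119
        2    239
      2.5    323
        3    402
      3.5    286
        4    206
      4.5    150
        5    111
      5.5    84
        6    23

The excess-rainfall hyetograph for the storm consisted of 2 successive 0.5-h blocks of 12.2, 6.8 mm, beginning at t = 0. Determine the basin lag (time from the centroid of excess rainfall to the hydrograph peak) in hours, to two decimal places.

Centroid of excess rainfall: t_c = Σ P_i·t̄_i / ΣP_i = 0.4289 h (block centres at 0.25, 0.75 h).
Hydrograph peak occurs at t = 3 h, so basin lag t_L = 3 − 0.4289 = 2.57 h.

t_L ≈ 2.57 h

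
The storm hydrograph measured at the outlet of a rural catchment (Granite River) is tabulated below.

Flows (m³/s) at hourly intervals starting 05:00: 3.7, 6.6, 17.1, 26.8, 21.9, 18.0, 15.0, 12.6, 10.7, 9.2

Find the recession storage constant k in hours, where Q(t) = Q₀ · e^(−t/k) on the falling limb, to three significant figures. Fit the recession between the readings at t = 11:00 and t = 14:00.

On the falling limb, Q drops from 15.0 to 9.2 m³/s between t = 11:00 and t = 14:00 (Δt = 3 h).
k = −Δt / ln(Q₂/Q₁) = −3 / ln(9.2/15.0) = 6.14 h.

k ≈ 6.14 h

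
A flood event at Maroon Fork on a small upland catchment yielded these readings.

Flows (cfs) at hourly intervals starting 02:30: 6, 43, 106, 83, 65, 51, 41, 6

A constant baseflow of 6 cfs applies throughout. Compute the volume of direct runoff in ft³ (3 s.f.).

Direct-runoff ordinates (Q − Q_b): 0.0, 37.0, 100.0, 77.0, 59.0, 45.0, 35.0, 0.0 cfs.
ΣQ_DR = 353.0 cfs.
With Δt = 1 h = 3600 s, V = ΣQ_DR · Δt = 353.0 × 3600 = 1.27 × 10^6 ft³.

V ≈ 1.27 × 10^6 ft³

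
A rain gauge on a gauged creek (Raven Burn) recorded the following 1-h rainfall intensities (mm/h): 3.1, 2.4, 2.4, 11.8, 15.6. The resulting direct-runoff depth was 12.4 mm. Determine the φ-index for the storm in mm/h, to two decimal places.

Only the 2 blocks with intensity above φ contribute runoff: 11.8, 15.6 mm/h.
Σ(I−φ)·Δt = d  ⇒  (11.8+15.6 − 2φ)·1 = 12.4
φ = (27.40 − 12.4/1) / 2 = 7.50 mm/h.

φ ≈ 7.50 mm/h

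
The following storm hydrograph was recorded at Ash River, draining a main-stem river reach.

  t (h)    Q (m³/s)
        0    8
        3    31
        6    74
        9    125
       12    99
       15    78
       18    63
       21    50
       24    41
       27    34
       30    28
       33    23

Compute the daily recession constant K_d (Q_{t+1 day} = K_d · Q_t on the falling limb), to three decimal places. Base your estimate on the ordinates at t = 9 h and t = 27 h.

Between t = 9 h and t = 27 h the flow falls from 125 to 34 m³/s over 6×3 h = 18 h.
Per-interval ratio K = (34/125)^(1/6) = 0.8049; K_d = K^(24/3) = 0.176.

K_d ≈ 0.176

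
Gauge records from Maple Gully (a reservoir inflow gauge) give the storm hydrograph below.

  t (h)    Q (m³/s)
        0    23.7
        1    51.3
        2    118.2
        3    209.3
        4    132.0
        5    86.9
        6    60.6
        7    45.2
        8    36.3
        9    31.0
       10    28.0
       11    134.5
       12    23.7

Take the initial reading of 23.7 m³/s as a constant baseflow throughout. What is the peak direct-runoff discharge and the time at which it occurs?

Q_p = 185.6 m³/s at t = 3 h

Subtracting baseflow gives direct-runoff ordinates: 0.0, 27.6, 94.5, 185.6, 108.3, 63.2, 36.9, 21.5, 12.6, 7.3, 4.3, 110.8, 0.0 m³/s.
The maximum is 185.6 m³/s, occurring at the reading for t = 3 h.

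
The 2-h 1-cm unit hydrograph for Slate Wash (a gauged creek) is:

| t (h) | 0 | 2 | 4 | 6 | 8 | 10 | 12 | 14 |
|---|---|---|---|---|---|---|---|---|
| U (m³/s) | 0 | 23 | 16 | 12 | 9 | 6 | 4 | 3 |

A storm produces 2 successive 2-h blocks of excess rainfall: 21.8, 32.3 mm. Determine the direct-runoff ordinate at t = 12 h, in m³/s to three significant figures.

Q ≈ 28.1 m³/s

By discrete convolution, Q_j = Σ (P_i / 10 mm) · U_{j−i}.
At t = 12 h (j=6): Q = (21.8/10)·4 + (32.3/10)·6 = 28.1 m³/s.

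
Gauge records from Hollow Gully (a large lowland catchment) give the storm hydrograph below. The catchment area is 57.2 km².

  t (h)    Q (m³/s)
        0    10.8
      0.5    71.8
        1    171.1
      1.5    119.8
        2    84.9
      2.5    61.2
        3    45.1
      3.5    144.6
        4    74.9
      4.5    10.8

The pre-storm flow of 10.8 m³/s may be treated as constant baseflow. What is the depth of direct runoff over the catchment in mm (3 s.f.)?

Direct runoff: 0.0, 61.0, 160.3, 109.0, 74.1, 50.4, 34.3, 133.8, 64.1, 0.0 m³/s; ΣQ_DR = 687.0 m³/s.
V = ΣQ_DR · Δt = 687.0 × 1800 s = 1.237 × 10^6 m³.
Over A = 57.2 km², depth = V / A = 21.6 mm.

d ≈ 21.6 mm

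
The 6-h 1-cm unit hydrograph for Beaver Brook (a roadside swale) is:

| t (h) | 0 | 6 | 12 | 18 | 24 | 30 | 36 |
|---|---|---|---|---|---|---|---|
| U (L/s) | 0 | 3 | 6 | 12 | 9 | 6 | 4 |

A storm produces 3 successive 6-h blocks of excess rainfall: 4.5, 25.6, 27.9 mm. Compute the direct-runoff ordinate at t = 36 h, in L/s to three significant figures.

Q ≈ 42.3 L/s

By discrete convolution, Q_j = Σ (P_i / 10 mm) · U_{j−i}.
At t = 36 h (j=6): Q = (4.5/10)·4 + (25.6/10)·6 + (27.9/10)·9 = 42.3 L/s.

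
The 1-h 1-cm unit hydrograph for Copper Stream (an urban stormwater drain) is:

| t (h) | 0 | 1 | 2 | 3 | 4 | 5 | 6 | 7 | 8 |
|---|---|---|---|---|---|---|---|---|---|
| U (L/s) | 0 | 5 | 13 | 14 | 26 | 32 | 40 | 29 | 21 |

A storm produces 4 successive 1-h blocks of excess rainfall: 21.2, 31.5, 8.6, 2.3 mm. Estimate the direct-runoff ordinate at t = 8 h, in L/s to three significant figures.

By discrete convolution, Q_j = Σ (P_i / 10 mm) · U_{j−i}.
At t = 8 h (j=8): Q = (21.2/10)·21 + (31.5/10)·29 + (8.6/10)·40 + (2.3/10)·32 = 178 L/s.

Q ≈ 178 L/s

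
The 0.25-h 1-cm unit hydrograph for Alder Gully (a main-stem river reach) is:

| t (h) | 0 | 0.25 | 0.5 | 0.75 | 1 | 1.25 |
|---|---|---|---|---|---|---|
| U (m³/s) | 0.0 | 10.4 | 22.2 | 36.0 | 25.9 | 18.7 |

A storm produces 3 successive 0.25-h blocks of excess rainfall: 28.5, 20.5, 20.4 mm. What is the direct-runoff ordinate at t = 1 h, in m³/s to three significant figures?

Q ≈ 193 m³/s

By discrete convolution, Q_j = Σ (P_i / 10 mm) · U_{j−i}.
At t = 1 h (j=4): Q = (28.5/10)·25.9 + (20.5/10)·36.0 + (20.4/10)·22.2 = 193 m³/s.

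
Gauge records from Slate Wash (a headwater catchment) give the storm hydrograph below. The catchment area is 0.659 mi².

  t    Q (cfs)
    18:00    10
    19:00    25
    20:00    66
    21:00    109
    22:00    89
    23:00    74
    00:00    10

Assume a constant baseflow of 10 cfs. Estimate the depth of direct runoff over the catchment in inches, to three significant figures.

d ≈ 0.736 in

Direct runoff: 0.0, 15.0, 56.0, 99.0, 79.0, 64.0, 0.0 cfs; ΣQ_DR = 313.0 cfs.
V = ΣQ_DR · Δt = 313.0 × 3600 s = 1.127 × 10^6 ft³.
Over A = 0.659 mi², depth = V / A = 0.736 in.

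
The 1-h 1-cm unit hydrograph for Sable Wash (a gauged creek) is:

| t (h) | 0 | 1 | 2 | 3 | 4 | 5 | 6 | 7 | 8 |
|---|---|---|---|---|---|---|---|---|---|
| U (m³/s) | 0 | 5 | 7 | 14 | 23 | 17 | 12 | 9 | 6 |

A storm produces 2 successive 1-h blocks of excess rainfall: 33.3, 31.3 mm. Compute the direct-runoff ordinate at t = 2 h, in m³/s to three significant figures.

By discrete convolution, Q_j = Σ (P_i / 10 mm) · U_{j−i}.
At t = 2 h (j=2): Q = (33.3/10)·7 + (31.3/10)·5 = 39.0 m³/s.

Q ≈ 39.0 m³/s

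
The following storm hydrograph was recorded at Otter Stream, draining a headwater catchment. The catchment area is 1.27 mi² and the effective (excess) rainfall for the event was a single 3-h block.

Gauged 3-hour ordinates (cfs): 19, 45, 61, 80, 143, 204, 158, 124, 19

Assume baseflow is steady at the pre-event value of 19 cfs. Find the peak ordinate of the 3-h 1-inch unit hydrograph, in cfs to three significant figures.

Direct runoff: 0.0, 26.0, 42.0, 61.0, 124.0, 185.0, 139.0, 105.0, 0.0 cfs; ΣQ_DR = 682.0 cfs, peak = 185.0 cfs.
Runoff depth d = ΣQ_DR·Δt / A = 682.0 × 10800 / (1.27 mi²) = 2.496 in.
The 1-inch UH is the DRH scaled by (1 in)/d, so U_p = 185.0 × 1/2.496 = 74.1 cfs.

U_p ≈ 74.1 cfs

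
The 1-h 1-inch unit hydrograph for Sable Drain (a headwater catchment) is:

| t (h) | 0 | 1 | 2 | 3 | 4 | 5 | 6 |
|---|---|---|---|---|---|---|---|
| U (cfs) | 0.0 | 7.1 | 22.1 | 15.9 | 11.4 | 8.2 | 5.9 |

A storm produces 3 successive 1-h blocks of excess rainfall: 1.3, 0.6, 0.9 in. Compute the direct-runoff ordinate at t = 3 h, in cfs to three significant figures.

Q ≈ 40.3 cfs

By discrete convolution, Q_j = Σ (P_i / 1 in) · U_{j−i}.
At t = 3 h (j=3): Q = (1.3/1)·15.9 + (0.6/1)·22.1 + (0.9/1)·7.1 = 40.3 cfs.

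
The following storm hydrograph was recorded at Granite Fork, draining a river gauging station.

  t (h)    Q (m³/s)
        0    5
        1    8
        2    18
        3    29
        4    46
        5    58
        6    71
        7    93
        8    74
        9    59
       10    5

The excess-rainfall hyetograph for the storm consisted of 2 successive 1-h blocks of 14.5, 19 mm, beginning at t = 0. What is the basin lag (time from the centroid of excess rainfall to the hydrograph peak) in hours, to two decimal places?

Centroid of excess rainfall: t_c = Σ P_i·t̄_i / ΣP_i = 1.0672 h (block centres at 0.5, 1.5 h).
Hydrograph peak occurs at t = 7 h, so basin lag t_L = 7 − 1.0672 = 5.93 h.

t_L ≈ 5.93 h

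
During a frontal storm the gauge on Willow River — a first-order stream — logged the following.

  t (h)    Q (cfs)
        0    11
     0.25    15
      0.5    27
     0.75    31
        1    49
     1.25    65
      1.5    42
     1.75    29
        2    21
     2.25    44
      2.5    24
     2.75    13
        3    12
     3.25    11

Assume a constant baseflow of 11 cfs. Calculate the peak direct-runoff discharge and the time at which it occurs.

Q_p = 54.0 cfs at t = 1.25 h

Subtracting baseflow gives direct-runoff ordinates: 0.0, 4.0, 16.0, 20.0, 38.0, 54.0, 31.0, 18.0, 10.0, 33.0, 13.0, 2.0, 1.0, 0.0 cfs.
The maximum is 54.0 cfs, occurring at the reading for t = 1.25 h.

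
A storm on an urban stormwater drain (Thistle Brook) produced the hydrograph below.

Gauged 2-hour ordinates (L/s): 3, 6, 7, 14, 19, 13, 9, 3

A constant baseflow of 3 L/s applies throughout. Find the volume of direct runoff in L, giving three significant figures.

V ≈ 3.60 × 10^5 L

Direct-runoff ordinates (Q − Q_b): 0.0, 3.0, 4.0, 11.0, 16.0, 10.0, 6.0, 0.0 L/s.
ΣQ_DR = 50.00 L/s.
With Δt = 2 h = 7200 s, V = ΣQ_DR · Δt = 50.00 × 7200 = 3.60 × 10^5 L.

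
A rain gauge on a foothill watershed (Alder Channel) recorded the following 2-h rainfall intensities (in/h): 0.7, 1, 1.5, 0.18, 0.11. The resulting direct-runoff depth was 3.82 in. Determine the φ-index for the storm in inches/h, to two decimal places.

φ ≈ 0.43 in/h

Only the 3 blocks with intensity above φ contribute runoff: 0.7, 1, 1.5 in/h.
Σ(I−φ)·Δt = d  ⇒  (0.7+1+1.5 − 3φ)·2 = 3.82
φ = (3.200 − 3.82/2) / 3 = 0.43 in/h.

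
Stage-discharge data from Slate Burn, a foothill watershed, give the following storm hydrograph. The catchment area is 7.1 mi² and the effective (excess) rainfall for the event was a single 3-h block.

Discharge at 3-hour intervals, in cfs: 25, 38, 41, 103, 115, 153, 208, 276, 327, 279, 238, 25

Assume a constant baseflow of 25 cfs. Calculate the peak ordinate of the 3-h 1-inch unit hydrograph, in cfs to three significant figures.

U_p ≈ 302 cfs

Direct runoff: 0.0, 13.0, 16.0, 78.0, 90.0, 128.0, 183.0, 251.0, 302.0, 254.0, 213.0, 0.0 cfs; ΣQ_DR = 1528 cfs, peak = 302.0 cfs.
Runoff depth d = ΣQ_DR·Δt / A = 1528 × 10800 / (7.1 mi²) = 1.000 in.
The 1-inch UH is the DRH scaled by (1 in)/d, so U_p = 302.0 × 1/1.000 = 302 cfs.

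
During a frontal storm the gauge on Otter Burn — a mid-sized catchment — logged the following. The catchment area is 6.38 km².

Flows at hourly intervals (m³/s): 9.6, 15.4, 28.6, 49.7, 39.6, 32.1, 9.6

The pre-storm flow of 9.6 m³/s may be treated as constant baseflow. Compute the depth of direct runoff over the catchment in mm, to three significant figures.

d ≈ 66.2 mm

Direct runoff: 0.0, 5.8, 19.0, 40.1, 30.0, 22.5, 0.0 m³/s; ΣQ_DR = 117.4 m³/s.
V = ΣQ_DR · Δt = 117.4 × 3600 s = 4.226 × 10^5 m³.
Over A = 6.38 km², depth = V / A = 66.2 mm.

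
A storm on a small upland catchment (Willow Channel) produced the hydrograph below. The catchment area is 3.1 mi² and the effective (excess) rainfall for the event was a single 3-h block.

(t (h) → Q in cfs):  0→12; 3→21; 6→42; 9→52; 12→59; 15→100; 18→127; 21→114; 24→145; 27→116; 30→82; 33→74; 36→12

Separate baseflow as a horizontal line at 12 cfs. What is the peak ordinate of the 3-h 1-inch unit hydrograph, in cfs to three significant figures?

U_p ≈ 111 cfs

Direct runoff: 0.0, 9.0, 30.0, 40.0, 47.0, 88.0, 115.0, 102.0, 133.0, 104.0, 70.0, 62.0, 0.0 cfs; ΣQ_DR = 800.0 cfs, peak = 133.0 cfs.
Runoff depth d = ΣQ_DR·Δt / A = 800.0 × 10800 / (3.1 mi²) = 1.200 in.
The 1-inch UH is the DRH scaled by (1 in)/d, so U_p = 133.0 × 1/1.200 = 111 cfs.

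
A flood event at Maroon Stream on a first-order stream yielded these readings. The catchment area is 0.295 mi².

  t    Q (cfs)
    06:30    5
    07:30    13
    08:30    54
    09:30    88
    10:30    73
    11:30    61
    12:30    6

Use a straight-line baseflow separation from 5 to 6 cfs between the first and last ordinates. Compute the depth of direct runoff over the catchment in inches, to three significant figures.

Direct runoff: 0.00, 7.83, 48.67, 82.50, 67.33, 55.17, 0.00 cfs; ΣQ_DR = 261.5 cfs.
V = ΣQ_DR · Δt = 261.5 × 3600 s = 9.414 × 10^5 ft³.
Over A = 0.295 mi², depth = V / A = 1.37 in.

d ≈ 1.37 in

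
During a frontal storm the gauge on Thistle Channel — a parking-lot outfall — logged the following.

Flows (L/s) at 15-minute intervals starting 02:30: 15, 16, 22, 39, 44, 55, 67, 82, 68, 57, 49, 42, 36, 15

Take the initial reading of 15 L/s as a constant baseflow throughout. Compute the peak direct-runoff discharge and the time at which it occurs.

Q_p = 67.0 L/s at t = 04:15

Subtracting baseflow gives direct-runoff ordinates: 0.0, 1.0, 7.0, 24.0, 29.0, 40.0, 52.0, 67.0, 53.0, 42.0, 34.0, 27.0, 21.0, 0.0 L/s.
The maximum is 67.0 L/s, occurring at the reading for t = 04:15.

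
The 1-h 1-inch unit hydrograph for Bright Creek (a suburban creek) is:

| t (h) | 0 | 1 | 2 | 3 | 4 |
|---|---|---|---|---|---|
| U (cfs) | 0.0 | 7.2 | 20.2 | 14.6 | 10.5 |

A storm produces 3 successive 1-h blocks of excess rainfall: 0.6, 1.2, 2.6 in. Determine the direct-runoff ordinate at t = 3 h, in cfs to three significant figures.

By discrete convolution, Q_j = Σ (P_i / 1 in) · U_{j−i}.
At t = 3 h (j=3): Q = (0.6/1)·14.6 + (1.2/1)·20.2 + (2.6/1)·7.2 = 51.7 cfs.

Q ≈ 51.7 cfs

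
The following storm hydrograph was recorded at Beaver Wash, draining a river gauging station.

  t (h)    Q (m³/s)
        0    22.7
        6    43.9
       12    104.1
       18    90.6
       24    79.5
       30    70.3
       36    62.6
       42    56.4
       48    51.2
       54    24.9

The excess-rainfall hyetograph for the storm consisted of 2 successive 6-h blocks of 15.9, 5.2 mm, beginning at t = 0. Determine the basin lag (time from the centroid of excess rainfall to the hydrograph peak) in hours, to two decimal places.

Centroid of excess rainfall: t_c = Σ P_i·t̄_i / ΣP_i = 4.4787 h (block centres at 3, 9 h).
Hydrograph peak occurs at t = 12 h, so basin lag t_L = 12 − 4.4787 = 7.52 h.

t_L ≈ 7.52 h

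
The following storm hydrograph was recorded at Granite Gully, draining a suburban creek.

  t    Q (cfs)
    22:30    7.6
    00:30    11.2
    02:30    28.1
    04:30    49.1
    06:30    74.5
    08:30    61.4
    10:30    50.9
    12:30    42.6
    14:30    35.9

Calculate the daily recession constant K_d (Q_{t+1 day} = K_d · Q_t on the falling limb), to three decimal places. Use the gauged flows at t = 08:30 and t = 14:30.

K_d ≈ 0.117

Between t = 08:30 and t = 14:30 the flow falls from 61.4 to 35.9 cfs over 3×2 h = 6 h.
Per-interval ratio K = (35.9/61.4)^(1/3) = 0.8362; K_d = K^(24/2) = 0.117.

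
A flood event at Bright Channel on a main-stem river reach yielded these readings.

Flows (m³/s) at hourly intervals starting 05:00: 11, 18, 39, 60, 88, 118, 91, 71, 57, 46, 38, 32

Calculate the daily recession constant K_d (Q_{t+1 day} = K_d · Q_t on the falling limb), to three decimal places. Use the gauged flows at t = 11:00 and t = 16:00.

K_d ≈ 0.007

Between t = 11:00 and t = 16:00 the flow falls from 91 to 32 m³/s over 5×1 h = 5 h.
Per-interval ratio K = (32/91)^(1/5) = 0.8114; K_d = K^(24/1) = 0.007.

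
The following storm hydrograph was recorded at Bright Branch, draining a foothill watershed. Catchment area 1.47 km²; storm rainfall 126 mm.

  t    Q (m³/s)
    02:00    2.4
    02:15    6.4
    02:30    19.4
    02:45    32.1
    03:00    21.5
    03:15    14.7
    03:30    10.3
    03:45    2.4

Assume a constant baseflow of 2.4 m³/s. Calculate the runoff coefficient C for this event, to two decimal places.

C ≈ 0.44

ΣQ_DR = 90.00 m³/s; V = ΣQ_DR·Δt = 81000 m³.
Runoff depth d = V / A = 55.10 mm.
C = d / P = 55.10 / 126 = 0.44.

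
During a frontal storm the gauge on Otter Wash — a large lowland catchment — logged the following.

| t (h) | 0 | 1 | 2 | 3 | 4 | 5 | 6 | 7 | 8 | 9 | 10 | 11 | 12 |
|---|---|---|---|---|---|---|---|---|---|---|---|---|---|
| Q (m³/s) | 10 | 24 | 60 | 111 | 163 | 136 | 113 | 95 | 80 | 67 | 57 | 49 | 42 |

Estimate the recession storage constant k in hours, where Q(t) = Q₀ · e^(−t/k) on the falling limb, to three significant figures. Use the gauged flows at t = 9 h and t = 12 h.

k ≈ 6.42 h

On the falling limb, Q drops from 67 to 42 m³/s between t = 9 h and t = 12 h (Δt = 3 h).
k = −Δt / ln(Q₂/Q₁) = −3 / ln(42/67) = 6.42 h.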